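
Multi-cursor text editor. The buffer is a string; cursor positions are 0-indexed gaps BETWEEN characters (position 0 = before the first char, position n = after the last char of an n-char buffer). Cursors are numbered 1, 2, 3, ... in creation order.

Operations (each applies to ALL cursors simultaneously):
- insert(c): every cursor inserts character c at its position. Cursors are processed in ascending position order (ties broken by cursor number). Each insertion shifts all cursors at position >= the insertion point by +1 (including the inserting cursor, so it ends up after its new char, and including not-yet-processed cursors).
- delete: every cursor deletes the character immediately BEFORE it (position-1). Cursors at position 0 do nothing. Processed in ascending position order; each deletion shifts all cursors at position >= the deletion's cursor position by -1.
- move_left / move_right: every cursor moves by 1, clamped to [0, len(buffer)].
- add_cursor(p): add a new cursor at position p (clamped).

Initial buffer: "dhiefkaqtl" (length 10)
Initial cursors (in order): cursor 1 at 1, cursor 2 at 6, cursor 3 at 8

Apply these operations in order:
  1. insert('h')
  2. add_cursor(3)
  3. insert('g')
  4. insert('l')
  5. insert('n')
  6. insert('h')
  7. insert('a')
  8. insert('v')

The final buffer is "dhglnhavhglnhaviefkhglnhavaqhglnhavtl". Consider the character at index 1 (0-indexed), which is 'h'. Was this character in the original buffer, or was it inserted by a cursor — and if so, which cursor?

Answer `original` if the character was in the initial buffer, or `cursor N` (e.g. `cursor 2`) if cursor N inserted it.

After op 1 (insert('h')): buffer="dhhiefkhaqhtl" (len 13), cursors c1@2 c2@8 c3@11, authorship .1.....2..3..
After op 2 (add_cursor(3)): buffer="dhhiefkhaqhtl" (len 13), cursors c1@2 c4@3 c2@8 c3@11, authorship .1.....2..3..
After op 3 (insert('g')): buffer="dhghgiefkhgaqhgtl" (len 17), cursors c1@3 c4@5 c2@11 c3@15, authorship .11.4....22..33..
After op 4 (insert('l')): buffer="dhglhgliefkhglaqhgltl" (len 21), cursors c1@4 c4@7 c2@14 c3@19, authorship .111.44....222..333..
After op 5 (insert('n')): buffer="dhglnhglniefkhglnaqhglntl" (len 25), cursors c1@5 c4@9 c2@17 c3@23, authorship .1111.444....2222..3333..
After op 6 (insert('h')): buffer="dhglnhhglnhiefkhglnhaqhglnhtl" (len 29), cursors c1@6 c4@11 c2@20 c3@27, authorship .11111.4444....22222..33333..
After op 7 (insert('a')): buffer="dhglnhahglnhaiefkhglnhaaqhglnhatl" (len 33), cursors c1@7 c4@13 c2@23 c3@31, authorship .111111.44444....222222..333333..
After op 8 (insert('v')): buffer="dhglnhavhglnhaviefkhglnhavaqhglnhavtl" (len 37), cursors c1@8 c4@15 c2@26 c3@35, authorship .1111111.444444....2222222..3333333..
Authorship (.=original, N=cursor N): . 1 1 1 1 1 1 1 . 4 4 4 4 4 4 . . . . 2 2 2 2 2 2 2 . . 3 3 3 3 3 3 3 . .
Index 1: author = 1

Answer: cursor 1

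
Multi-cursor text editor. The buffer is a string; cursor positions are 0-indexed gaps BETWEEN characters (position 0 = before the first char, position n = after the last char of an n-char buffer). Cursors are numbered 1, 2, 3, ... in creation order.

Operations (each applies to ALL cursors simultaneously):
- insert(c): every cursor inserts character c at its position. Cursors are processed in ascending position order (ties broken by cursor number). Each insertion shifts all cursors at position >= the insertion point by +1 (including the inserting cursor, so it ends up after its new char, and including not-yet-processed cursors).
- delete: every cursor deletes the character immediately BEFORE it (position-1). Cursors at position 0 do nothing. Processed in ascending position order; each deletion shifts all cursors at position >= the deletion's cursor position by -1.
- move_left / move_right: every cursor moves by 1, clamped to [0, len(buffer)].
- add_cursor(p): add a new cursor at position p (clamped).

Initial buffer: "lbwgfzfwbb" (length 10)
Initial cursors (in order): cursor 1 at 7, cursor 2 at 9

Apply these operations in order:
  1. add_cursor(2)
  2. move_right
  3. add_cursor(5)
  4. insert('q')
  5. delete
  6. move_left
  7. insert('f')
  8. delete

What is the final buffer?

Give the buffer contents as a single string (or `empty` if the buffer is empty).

After op 1 (add_cursor(2)): buffer="lbwgfzfwbb" (len 10), cursors c3@2 c1@7 c2@9, authorship ..........
After op 2 (move_right): buffer="lbwgfzfwbb" (len 10), cursors c3@3 c1@8 c2@10, authorship ..........
After op 3 (add_cursor(5)): buffer="lbwgfzfwbb" (len 10), cursors c3@3 c4@5 c1@8 c2@10, authorship ..........
After op 4 (insert('q')): buffer="lbwqgfqzfwqbbq" (len 14), cursors c3@4 c4@7 c1@11 c2@14, authorship ...3..4...1..2
After op 5 (delete): buffer="lbwgfzfwbb" (len 10), cursors c3@3 c4@5 c1@8 c2@10, authorship ..........
After op 6 (move_left): buffer="lbwgfzfwbb" (len 10), cursors c3@2 c4@4 c1@7 c2@9, authorship ..........
After op 7 (insert('f')): buffer="lbfwgffzffwbfb" (len 14), cursors c3@3 c4@6 c1@10 c2@13, authorship ..3..4...1..2.
After op 8 (delete): buffer="lbwgfzfwbb" (len 10), cursors c3@2 c4@4 c1@7 c2@9, authorship ..........

Answer: lbwgfzfwbb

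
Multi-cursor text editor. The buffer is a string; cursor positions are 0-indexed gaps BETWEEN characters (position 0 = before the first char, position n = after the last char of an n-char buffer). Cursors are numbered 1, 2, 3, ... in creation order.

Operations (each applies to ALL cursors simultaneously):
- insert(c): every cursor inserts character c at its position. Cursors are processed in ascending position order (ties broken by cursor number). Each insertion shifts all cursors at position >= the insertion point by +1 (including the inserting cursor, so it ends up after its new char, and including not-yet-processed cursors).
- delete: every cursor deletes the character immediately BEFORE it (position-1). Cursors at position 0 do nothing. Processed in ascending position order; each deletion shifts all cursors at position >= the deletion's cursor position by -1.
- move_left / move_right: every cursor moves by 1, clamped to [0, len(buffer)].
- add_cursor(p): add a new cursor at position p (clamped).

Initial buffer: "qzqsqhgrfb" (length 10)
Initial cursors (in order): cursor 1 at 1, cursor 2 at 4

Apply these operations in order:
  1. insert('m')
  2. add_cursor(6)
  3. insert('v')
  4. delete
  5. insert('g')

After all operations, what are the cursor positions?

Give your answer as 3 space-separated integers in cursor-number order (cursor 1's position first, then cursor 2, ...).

Answer: 3 9 9

Derivation:
After op 1 (insert('m')): buffer="qmzqsmqhgrfb" (len 12), cursors c1@2 c2@6, authorship .1...2......
After op 2 (add_cursor(6)): buffer="qmzqsmqhgrfb" (len 12), cursors c1@2 c2@6 c3@6, authorship .1...2......
After op 3 (insert('v')): buffer="qmvzqsmvvqhgrfb" (len 15), cursors c1@3 c2@9 c3@9, authorship .11...223......
After op 4 (delete): buffer="qmzqsmqhgrfb" (len 12), cursors c1@2 c2@6 c3@6, authorship .1...2......
After op 5 (insert('g')): buffer="qmgzqsmggqhgrfb" (len 15), cursors c1@3 c2@9 c3@9, authorship .11...223......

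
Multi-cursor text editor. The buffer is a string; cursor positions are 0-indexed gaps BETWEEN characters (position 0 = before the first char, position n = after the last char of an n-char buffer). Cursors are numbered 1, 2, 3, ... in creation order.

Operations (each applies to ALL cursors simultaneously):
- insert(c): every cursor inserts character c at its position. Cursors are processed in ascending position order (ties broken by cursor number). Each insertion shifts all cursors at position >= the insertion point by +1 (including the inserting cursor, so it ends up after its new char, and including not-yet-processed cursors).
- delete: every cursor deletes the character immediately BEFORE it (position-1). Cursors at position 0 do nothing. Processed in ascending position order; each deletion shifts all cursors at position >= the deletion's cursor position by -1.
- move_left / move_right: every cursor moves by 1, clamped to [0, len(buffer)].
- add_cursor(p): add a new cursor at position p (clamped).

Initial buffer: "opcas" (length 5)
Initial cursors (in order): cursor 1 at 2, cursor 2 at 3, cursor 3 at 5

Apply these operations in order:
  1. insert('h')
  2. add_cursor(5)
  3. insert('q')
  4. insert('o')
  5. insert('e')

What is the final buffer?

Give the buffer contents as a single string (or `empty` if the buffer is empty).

Answer: ophqoechqqooeeashqoe

Derivation:
After op 1 (insert('h')): buffer="ophchash" (len 8), cursors c1@3 c2@5 c3@8, authorship ..1.2..3
After op 2 (add_cursor(5)): buffer="ophchash" (len 8), cursors c1@3 c2@5 c4@5 c3@8, authorship ..1.2..3
After op 3 (insert('q')): buffer="ophqchqqashq" (len 12), cursors c1@4 c2@8 c4@8 c3@12, authorship ..11.224..33
After op 4 (insert('o')): buffer="ophqochqqooashqo" (len 16), cursors c1@5 c2@11 c4@11 c3@16, authorship ..111.22424..333
After op 5 (insert('e')): buffer="ophqoechqqooeeashqoe" (len 20), cursors c1@6 c2@14 c4@14 c3@20, authorship ..1111.2242424..3333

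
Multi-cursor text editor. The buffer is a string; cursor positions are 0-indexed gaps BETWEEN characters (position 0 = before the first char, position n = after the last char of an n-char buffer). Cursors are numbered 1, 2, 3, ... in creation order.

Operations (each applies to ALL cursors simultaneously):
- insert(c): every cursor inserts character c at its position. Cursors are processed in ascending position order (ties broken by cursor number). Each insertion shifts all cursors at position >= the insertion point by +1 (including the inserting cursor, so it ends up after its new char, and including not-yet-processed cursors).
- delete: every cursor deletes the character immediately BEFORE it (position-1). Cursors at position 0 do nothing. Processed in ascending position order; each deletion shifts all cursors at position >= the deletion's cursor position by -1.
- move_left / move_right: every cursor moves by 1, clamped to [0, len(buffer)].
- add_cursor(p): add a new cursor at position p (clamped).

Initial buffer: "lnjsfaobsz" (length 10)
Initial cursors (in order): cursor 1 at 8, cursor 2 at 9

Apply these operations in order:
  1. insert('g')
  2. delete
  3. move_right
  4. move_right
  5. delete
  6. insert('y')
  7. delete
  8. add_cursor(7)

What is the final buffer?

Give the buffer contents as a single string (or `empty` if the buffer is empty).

After op 1 (insert('g')): buffer="lnjsfaobgsgz" (len 12), cursors c1@9 c2@11, authorship ........1.2.
After op 2 (delete): buffer="lnjsfaobsz" (len 10), cursors c1@8 c2@9, authorship ..........
After op 3 (move_right): buffer="lnjsfaobsz" (len 10), cursors c1@9 c2@10, authorship ..........
After op 4 (move_right): buffer="lnjsfaobsz" (len 10), cursors c1@10 c2@10, authorship ..........
After op 5 (delete): buffer="lnjsfaob" (len 8), cursors c1@8 c2@8, authorship ........
After op 6 (insert('y')): buffer="lnjsfaobyy" (len 10), cursors c1@10 c2@10, authorship ........12
After op 7 (delete): buffer="lnjsfaob" (len 8), cursors c1@8 c2@8, authorship ........
After op 8 (add_cursor(7)): buffer="lnjsfaob" (len 8), cursors c3@7 c1@8 c2@8, authorship ........

Answer: lnjsfaob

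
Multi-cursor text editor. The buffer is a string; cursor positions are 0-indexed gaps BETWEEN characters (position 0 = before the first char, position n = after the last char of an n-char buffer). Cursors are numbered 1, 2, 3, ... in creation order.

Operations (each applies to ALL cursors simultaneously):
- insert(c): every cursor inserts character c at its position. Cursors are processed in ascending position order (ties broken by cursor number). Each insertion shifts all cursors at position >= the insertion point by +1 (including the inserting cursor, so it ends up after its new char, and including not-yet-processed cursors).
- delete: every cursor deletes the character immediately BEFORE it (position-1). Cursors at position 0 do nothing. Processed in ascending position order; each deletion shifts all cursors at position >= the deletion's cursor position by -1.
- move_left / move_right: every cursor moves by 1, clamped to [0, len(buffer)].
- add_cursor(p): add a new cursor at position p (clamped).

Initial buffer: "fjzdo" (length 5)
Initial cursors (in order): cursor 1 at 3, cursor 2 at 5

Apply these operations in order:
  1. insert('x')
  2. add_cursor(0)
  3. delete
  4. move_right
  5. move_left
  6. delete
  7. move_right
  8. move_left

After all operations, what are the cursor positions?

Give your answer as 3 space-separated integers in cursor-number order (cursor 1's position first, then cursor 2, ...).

After op 1 (insert('x')): buffer="fjzxdox" (len 7), cursors c1@4 c2@7, authorship ...1..2
After op 2 (add_cursor(0)): buffer="fjzxdox" (len 7), cursors c3@0 c1@4 c2@7, authorship ...1..2
After op 3 (delete): buffer="fjzdo" (len 5), cursors c3@0 c1@3 c2@5, authorship .....
After op 4 (move_right): buffer="fjzdo" (len 5), cursors c3@1 c1@4 c2@5, authorship .....
After op 5 (move_left): buffer="fjzdo" (len 5), cursors c3@0 c1@3 c2@4, authorship .....
After op 6 (delete): buffer="fjo" (len 3), cursors c3@0 c1@2 c2@2, authorship ...
After op 7 (move_right): buffer="fjo" (len 3), cursors c3@1 c1@3 c2@3, authorship ...
After op 8 (move_left): buffer="fjo" (len 3), cursors c3@0 c1@2 c2@2, authorship ...

Answer: 2 2 0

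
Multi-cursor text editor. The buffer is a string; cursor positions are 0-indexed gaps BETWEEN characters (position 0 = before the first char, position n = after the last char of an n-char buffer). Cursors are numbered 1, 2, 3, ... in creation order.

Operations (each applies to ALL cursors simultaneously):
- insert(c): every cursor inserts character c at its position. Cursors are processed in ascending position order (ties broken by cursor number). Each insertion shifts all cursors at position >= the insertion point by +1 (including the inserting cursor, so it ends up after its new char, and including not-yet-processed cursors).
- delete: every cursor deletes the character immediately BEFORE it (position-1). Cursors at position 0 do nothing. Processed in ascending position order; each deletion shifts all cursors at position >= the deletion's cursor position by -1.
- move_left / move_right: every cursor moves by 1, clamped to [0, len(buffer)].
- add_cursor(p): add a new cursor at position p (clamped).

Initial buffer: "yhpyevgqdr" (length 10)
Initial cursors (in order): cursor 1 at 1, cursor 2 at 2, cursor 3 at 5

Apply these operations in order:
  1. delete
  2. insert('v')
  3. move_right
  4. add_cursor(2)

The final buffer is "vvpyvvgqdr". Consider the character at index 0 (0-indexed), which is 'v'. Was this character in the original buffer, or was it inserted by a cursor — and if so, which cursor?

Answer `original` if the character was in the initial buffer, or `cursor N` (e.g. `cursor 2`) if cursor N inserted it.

Answer: cursor 1

Derivation:
After op 1 (delete): buffer="pyvgqdr" (len 7), cursors c1@0 c2@0 c3@2, authorship .......
After op 2 (insert('v')): buffer="vvpyvvgqdr" (len 10), cursors c1@2 c2@2 c3@5, authorship 12..3.....
After op 3 (move_right): buffer="vvpyvvgqdr" (len 10), cursors c1@3 c2@3 c3@6, authorship 12..3.....
After op 4 (add_cursor(2)): buffer="vvpyvvgqdr" (len 10), cursors c4@2 c1@3 c2@3 c3@6, authorship 12..3.....
Authorship (.=original, N=cursor N): 1 2 . . 3 . . . . .
Index 0: author = 1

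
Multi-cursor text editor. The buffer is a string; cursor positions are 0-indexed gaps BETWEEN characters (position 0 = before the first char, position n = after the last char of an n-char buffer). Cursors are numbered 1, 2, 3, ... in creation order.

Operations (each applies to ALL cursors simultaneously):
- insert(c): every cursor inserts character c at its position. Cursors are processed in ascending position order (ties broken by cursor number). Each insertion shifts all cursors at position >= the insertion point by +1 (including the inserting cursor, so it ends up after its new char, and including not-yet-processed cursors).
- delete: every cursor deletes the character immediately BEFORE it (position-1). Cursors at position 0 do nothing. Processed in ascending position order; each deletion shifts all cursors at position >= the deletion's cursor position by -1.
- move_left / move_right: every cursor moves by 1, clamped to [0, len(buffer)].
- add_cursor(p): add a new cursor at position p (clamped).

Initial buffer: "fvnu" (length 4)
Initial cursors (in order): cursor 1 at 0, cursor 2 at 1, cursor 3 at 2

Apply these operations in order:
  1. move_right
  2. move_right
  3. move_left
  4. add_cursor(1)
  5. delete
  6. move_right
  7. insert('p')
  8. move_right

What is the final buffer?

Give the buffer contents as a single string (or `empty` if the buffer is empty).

After op 1 (move_right): buffer="fvnu" (len 4), cursors c1@1 c2@2 c3@3, authorship ....
After op 2 (move_right): buffer="fvnu" (len 4), cursors c1@2 c2@3 c3@4, authorship ....
After op 3 (move_left): buffer="fvnu" (len 4), cursors c1@1 c2@2 c3@3, authorship ....
After op 4 (add_cursor(1)): buffer="fvnu" (len 4), cursors c1@1 c4@1 c2@2 c3@3, authorship ....
After op 5 (delete): buffer="u" (len 1), cursors c1@0 c2@0 c3@0 c4@0, authorship .
After op 6 (move_right): buffer="u" (len 1), cursors c1@1 c2@1 c3@1 c4@1, authorship .
After op 7 (insert('p')): buffer="upppp" (len 5), cursors c1@5 c2@5 c3@5 c4@5, authorship .1234
After op 8 (move_right): buffer="upppp" (len 5), cursors c1@5 c2@5 c3@5 c4@5, authorship .1234

Answer: upppp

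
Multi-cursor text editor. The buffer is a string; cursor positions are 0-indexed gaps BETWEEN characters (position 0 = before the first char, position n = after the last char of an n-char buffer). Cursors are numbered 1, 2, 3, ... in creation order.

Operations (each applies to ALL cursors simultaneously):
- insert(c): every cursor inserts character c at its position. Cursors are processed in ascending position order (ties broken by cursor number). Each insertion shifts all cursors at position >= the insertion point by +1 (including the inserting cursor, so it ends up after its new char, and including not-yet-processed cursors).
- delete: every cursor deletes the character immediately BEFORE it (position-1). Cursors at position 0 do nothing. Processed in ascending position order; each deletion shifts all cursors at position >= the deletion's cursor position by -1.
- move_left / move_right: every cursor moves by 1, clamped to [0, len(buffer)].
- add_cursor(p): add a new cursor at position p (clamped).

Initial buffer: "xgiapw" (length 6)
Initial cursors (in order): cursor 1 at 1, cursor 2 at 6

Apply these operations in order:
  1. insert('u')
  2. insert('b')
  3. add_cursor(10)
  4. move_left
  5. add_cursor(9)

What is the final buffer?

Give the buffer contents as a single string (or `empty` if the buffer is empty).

After op 1 (insert('u')): buffer="xugiapwu" (len 8), cursors c1@2 c2@8, authorship .1.....2
After op 2 (insert('b')): buffer="xubgiapwub" (len 10), cursors c1@3 c2@10, authorship .11.....22
After op 3 (add_cursor(10)): buffer="xubgiapwub" (len 10), cursors c1@3 c2@10 c3@10, authorship .11.....22
After op 4 (move_left): buffer="xubgiapwub" (len 10), cursors c1@2 c2@9 c3@9, authorship .11.....22
After op 5 (add_cursor(9)): buffer="xubgiapwub" (len 10), cursors c1@2 c2@9 c3@9 c4@9, authorship .11.....22

Answer: xubgiapwub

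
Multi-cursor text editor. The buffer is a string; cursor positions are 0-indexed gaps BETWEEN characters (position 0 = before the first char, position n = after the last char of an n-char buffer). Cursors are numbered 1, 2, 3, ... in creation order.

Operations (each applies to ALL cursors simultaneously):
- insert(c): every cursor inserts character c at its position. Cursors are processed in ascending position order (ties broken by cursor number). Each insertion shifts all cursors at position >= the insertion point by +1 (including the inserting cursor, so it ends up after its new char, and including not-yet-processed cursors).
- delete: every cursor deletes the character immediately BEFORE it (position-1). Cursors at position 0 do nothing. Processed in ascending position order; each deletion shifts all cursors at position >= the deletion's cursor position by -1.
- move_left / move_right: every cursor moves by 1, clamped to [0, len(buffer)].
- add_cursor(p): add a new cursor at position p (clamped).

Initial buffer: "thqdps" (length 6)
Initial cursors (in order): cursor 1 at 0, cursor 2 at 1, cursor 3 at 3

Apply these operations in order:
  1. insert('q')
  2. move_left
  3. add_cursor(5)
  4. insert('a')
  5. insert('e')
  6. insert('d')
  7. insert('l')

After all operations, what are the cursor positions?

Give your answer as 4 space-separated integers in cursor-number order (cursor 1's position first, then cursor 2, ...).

Answer: 4 10 21 21

Derivation:
After op 1 (insert('q')): buffer="qtqhqqdps" (len 9), cursors c1@1 c2@3 c3@6, authorship 1.2..3...
After op 2 (move_left): buffer="qtqhqqdps" (len 9), cursors c1@0 c2@2 c3@5, authorship 1.2..3...
After op 3 (add_cursor(5)): buffer="qtqhqqdps" (len 9), cursors c1@0 c2@2 c3@5 c4@5, authorship 1.2..3...
After op 4 (insert('a')): buffer="aqtaqhqaaqdps" (len 13), cursors c1@1 c2@4 c3@9 c4@9, authorship 11.22..343...
After op 5 (insert('e')): buffer="aeqtaeqhqaaeeqdps" (len 17), cursors c1@2 c2@6 c3@13 c4@13, authorship 111.222..34343...
After op 6 (insert('d')): buffer="aedqtaedqhqaaeeddqdps" (len 21), cursors c1@3 c2@8 c3@17 c4@17, authorship 1111.2222..3434343...
After op 7 (insert('l')): buffer="aedlqtaedlqhqaaeeddllqdps" (len 25), cursors c1@4 c2@10 c3@21 c4@21, authorship 11111.22222..343434343...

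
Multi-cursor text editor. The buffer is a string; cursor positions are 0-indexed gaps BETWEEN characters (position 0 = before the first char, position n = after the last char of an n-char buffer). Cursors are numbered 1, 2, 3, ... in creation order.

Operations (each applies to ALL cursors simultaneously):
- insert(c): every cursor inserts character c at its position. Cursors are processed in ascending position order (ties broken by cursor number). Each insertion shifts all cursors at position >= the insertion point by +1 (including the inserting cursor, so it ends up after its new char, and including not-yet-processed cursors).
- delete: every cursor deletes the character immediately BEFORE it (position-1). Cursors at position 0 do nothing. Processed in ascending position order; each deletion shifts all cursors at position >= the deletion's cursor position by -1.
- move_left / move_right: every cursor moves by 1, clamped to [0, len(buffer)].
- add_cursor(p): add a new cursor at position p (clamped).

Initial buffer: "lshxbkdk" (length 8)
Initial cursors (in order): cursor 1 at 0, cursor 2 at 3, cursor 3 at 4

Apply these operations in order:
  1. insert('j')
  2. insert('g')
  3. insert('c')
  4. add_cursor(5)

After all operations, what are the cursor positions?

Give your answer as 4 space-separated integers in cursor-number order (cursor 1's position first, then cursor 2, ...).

Answer: 3 9 13 5

Derivation:
After op 1 (insert('j')): buffer="jlshjxjbkdk" (len 11), cursors c1@1 c2@5 c3@7, authorship 1...2.3....
After op 2 (insert('g')): buffer="jglshjgxjgbkdk" (len 14), cursors c1@2 c2@7 c3@10, authorship 11...22.33....
After op 3 (insert('c')): buffer="jgclshjgcxjgcbkdk" (len 17), cursors c1@3 c2@9 c3@13, authorship 111...222.333....
After op 4 (add_cursor(5)): buffer="jgclshjgcxjgcbkdk" (len 17), cursors c1@3 c4@5 c2@9 c3@13, authorship 111...222.333....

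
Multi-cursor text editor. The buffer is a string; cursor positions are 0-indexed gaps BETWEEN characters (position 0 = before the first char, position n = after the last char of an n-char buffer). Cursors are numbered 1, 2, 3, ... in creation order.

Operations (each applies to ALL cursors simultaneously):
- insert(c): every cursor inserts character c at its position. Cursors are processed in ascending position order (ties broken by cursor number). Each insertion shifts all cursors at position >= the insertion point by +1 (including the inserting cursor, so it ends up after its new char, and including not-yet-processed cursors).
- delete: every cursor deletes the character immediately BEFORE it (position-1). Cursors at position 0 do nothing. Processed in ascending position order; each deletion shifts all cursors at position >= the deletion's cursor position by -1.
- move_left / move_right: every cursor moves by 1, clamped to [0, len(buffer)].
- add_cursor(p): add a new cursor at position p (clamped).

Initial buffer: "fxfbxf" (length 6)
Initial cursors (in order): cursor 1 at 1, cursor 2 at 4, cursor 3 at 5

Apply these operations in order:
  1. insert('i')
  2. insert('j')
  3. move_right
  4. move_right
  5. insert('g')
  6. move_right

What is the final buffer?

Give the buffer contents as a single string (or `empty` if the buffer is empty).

Answer: fijxfgbijxigjfg

Derivation:
After op 1 (insert('i')): buffer="fixfbixif" (len 9), cursors c1@2 c2@6 c3@8, authorship .1...2.3.
After op 2 (insert('j')): buffer="fijxfbijxijf" (len 12), cursors c1@3 c2@8 c3@11, authorship .11...22.33.
After op 3 (move_right): buffer="fijxfbijxijf" (len 12), cursors c1@4 c2@9 c3@12, authorship .11...22.33.
After op 4 (move_right): buffer="fijxfbijxijf" (len 12), cursors c1@5 c2@10 c3@12, authorship .11...22.33.
After op 5 (insert('g')): buffer="fijxfgbijxigjfg" (len 15), cursors c1@6 c2@12 c3@15, authorship .11..1.22.323.3
After op 6 (move_right): buffer="fijxfgbijxigjfg" (len 15), cursors c1@7 c2@13 c3@15, authorship .11..1.22.323.3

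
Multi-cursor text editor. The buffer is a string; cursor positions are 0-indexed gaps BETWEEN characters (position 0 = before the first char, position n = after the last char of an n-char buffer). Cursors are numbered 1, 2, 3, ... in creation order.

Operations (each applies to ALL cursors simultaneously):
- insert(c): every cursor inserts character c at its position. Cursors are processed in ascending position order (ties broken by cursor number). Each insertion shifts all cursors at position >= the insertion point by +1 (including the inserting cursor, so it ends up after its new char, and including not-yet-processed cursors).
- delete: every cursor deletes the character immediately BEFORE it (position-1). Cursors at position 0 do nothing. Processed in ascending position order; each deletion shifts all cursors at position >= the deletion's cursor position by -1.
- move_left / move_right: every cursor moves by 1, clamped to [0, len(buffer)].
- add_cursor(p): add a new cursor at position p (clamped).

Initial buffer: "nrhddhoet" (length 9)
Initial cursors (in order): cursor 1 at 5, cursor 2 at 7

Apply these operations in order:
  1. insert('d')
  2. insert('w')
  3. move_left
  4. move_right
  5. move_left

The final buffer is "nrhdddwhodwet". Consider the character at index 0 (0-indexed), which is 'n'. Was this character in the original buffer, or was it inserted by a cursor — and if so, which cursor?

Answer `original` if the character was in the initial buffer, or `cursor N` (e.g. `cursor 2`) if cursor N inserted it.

After op 1 (insert('d')): buffer="nrhdddhodet" (len 11), cursors c1@6 c2@9, authorship .....1..2..
After op 2 (insert('w')): buffer="nrhdddwhodwet" (len 13), cursors c1@7 c2@11, authorship .....11..22..
After op 3 (move_left): buffer="nrhdddwhodwet" (len 13), cursors c1@6 c2@10, authorship .....11..22..
After op 4 (move_right): buffer="nrhdddwhodwet" (len 13), cursors c1@7 c2@11, authorship .....11..22..
After op 5 (move_left): buffer="nrhdddwhodwet" (len 13), cursors c1@6 c2@10, authorship .....11..22..
Authorship (.=original, N=cursor N): . . . . . 1 1 . . 2 2 . .
Index 0: author = original

Answer: original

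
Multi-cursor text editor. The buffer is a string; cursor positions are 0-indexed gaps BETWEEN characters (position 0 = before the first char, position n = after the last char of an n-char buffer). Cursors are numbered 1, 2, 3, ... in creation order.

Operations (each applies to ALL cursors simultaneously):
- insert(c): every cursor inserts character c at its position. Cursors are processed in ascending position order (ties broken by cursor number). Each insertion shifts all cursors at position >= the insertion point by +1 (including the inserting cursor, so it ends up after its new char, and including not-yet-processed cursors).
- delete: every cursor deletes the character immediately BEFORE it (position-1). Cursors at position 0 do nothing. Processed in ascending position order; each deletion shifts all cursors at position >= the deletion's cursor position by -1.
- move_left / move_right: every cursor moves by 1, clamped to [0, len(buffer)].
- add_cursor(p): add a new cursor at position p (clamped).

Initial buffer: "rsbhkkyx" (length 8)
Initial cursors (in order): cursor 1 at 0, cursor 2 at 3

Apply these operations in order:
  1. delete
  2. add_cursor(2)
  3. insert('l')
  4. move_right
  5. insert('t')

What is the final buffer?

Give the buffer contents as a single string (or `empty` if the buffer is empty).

Answer: lrtsllhttkkyx

Derivation:
After op 1 (delete): buffer="rshkkyx" (len 7), cursors c1@0 c2@2, authorship .......
After op 2 (add_cursor(2)): buffer="rshkkyx" (len 7), cursors c1@0 c2@2 c3@2, authorship .......
After op 3 (insert('l')): buffer="lrsllhkkyx" (len 10), cursors c1@1 c2@5 c3@5, authorship 1..23.....
After op 4 (move_right): buffer="lrsllhkkyx" (len 10), cursors c1@2 c2@6 c3@6, authorship 1..23.....
After op 5 (insert('t')): buffer="lrtsllhttkkyx" (len 13), cursors c1@3 c2@9 c3@9, authorship 1.1.23.23....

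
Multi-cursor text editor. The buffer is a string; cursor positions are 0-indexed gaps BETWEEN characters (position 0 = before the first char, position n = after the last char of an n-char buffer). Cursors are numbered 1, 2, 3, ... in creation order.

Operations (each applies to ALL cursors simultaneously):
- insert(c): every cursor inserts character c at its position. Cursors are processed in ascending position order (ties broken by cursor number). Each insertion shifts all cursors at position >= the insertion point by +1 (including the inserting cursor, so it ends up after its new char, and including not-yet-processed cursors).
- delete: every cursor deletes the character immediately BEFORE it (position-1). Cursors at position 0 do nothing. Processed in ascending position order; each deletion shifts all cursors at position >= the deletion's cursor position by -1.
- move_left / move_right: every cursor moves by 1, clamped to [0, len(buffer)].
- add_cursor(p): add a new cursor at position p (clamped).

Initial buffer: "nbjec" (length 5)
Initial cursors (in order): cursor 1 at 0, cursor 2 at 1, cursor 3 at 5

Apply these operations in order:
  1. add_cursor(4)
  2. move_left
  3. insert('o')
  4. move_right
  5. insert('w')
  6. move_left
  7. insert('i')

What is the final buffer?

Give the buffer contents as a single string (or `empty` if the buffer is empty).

Answer: oonwiiwbjoeiwociw

Derivation:
After op 1 (add_cursor(4)): buffer="nbjec" (len 5), cursors c1@0 c2@1 c4@4 c3@5, authorship .....
After op 2 (move_left): buffer="nbjec" (len 5), cursors c1@0 c2@0 c4@3 c3@4, authorship .....
After op 3 (insert('o')): buffer="oonbjoeoc" (len 9), cursors c1@2 c2@2 c4@6 c3@8, authorship 12...4.3.
After op 4 (move_right): buffer="oonbjoeoc" (len 9), cursors c1@3 c2@3 c4@7 c3@9, authorship 12...4.3.
After op 5 (insert('w')): buffer="oonwwbjoewocw" (len 13), cursors c1@5 c2@5 c4@10 c3@13, authorship 12.12..4.43.3
After op 6 (move_left): buffer="oonwwbjoewocw" (len 13), cursors c1@4 c2@4 c4@9 c3@12, authorship 12.12..4.43.3
After op 7 (insert('i')): buffer="oonwiiwbjoeiwociw" (len 17), cursors c1@6 c2@6 c4@12 c3@16, authorship 12.1122..4.443.33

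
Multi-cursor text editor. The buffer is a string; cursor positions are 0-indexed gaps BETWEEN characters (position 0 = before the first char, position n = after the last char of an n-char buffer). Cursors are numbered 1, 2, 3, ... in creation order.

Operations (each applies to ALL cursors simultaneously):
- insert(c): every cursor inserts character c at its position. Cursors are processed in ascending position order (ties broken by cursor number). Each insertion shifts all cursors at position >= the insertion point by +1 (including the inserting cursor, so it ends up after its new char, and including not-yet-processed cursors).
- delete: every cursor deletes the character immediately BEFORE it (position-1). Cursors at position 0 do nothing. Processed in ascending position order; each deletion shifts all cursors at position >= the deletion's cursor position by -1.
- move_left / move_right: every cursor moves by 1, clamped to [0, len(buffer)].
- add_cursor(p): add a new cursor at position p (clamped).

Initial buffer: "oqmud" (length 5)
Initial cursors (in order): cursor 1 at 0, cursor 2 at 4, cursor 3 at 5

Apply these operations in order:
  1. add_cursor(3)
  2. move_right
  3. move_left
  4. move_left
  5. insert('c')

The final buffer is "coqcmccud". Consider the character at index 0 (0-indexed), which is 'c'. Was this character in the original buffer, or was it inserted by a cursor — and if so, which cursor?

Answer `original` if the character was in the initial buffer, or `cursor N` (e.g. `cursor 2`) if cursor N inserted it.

Answer: cursor 1

Derivation:
After op 1 (add_cursor(3)): buffer="oqmud" (len 5), cursors c1@0 c4@3 c2@4 c3@5, authorship .....
After op 2 (move_right): buffer="oqmud" (len 5), cursors c1@1 c4@4 c2@5 c3@5, authorship .....
After op 3 (move_left): buffer="oqmud" (len 5), cursors c1@0 c4@3 c2@4 c3@4, authorship .....
After op 4 (move_left): buffer="oqmud" (len 5), cursors c1@0 c4@2 c2@3 c3@3, authorship .....
After op 5 (insert('c')): buffer="coqcmccud" (len 9), cursors c1@1 c4@4 c2@7 c3@7, authorship 1..4.23..
Authorship (.=original, N=cursor N): 1 . . 4 . 2 3 . .
Index 0: author = 1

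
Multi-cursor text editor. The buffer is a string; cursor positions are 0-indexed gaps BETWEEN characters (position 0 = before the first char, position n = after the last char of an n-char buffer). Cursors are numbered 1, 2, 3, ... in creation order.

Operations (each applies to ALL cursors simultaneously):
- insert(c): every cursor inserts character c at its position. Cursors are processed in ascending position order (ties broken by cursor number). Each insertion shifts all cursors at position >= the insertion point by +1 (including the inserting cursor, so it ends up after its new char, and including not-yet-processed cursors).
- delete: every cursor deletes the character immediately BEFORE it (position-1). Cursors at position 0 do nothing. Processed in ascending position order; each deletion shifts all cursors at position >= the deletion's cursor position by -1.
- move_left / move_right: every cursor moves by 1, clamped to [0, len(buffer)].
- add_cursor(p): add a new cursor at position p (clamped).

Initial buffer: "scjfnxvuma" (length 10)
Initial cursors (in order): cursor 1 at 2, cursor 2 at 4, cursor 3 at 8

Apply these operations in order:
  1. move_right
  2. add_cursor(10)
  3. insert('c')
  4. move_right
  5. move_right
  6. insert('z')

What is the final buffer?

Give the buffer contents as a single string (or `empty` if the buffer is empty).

Answer: scjcfnzcxvzumcaczz

Derivation:
After op 1 (move_right): buffer="scjfnxvuma" (len 10), cursors c1@3 c2@5 c3@9, authorship ..........
After op 2 (add_cursor(10)): buffer="scjfnxvuma" (len 10), cursors c1@3 c2@5 c3@9 c4@10, authorship ..........
After op 3 (insert('c')): buffer="scjcfncxvumcac" (len 14), cursors c1@4 c2@7 c3@12 c4@14, authorship ...1..2....3.4
After op 4 (move_right): buffer="scjcfncxvumcac" (len 14), cursors c1@5 c2@8 c3@13 c4@14, authorship ...1..2....3.4
After op 5 (move_right): buffer="scjcfncxvumcac" (len 14), cursors c1@6 c2@9 c3@14 c4@14, authorship ...1..2....3.4
After op 6 (insert('z')): buffer="scjcfnzcxvzumcaczz" (len 18), cursors c1@7 c2@11 c3@18 c4@18, authorship ...1..12..2..3.434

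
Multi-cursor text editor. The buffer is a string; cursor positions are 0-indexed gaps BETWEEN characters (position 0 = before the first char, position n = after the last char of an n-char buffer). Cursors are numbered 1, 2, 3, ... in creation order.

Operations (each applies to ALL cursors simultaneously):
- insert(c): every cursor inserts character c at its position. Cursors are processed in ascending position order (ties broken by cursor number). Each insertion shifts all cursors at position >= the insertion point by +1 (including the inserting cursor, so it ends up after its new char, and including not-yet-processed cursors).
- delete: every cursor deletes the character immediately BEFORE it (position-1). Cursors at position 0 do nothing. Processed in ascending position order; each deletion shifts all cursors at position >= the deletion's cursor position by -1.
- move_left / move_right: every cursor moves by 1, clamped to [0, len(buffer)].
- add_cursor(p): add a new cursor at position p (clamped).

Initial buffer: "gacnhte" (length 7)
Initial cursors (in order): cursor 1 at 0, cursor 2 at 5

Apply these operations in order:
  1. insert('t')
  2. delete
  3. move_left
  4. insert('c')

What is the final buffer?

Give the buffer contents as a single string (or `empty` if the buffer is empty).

After op 1 (insert('t')): buffer="tgacnhtte" (len 9), cursors c1@1 c2@7, authorship 1.....2..
After op 2 (delete): buffer="gacnhte" (len 7), cursors c1@0 c2@5, authorship .......
After op 3 (move_left): buffer="gacnhte" (len 7), cursors c1@0 c2@4, authorship .......
After op 4 (insert('c')): buffer="cgacnchte" (len 9), cursors c1@1 c2@6, authorship 1....2...

Answer: cgacnchte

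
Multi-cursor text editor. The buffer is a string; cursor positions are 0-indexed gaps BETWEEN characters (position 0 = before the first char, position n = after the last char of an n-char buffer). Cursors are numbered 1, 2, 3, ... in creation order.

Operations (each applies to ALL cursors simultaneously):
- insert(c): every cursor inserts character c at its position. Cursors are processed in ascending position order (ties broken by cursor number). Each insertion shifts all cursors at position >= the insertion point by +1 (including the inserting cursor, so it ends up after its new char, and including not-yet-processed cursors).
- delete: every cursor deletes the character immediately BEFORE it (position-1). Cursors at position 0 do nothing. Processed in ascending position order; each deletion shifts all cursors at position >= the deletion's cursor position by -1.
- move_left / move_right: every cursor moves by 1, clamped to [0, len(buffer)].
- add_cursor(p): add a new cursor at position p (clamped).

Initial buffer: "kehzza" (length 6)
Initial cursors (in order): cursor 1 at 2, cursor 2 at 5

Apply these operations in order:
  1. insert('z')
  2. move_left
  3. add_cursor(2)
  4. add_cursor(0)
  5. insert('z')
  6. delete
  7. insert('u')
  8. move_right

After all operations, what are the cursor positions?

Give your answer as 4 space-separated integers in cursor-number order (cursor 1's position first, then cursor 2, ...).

After op 1 (insert('z')): buffer="kezhzzza" (len 8), cursors c1@3 c2@7, authorship ..1...2.
After op 2 (move_left): buffer="kezhzzza" (len 8), cursors c1@2 c2@6, authorship ..1...2.
After op 3 (add_cursor(2)): buffer="kezhzzza" (len 8), cursors c1@2 c3@2 c2@6, authorship ..1...2.
After op 4 (add_cursor(0)): buffer="kezhzzza" (len 8), cursors c4@0 c1@2 c3@2 c2@6, authorship ..1...2.
After op 5 (insert('z')): buffer="zkezzzhzzzza" (len 12), cursors c4@1 c1@5 c3@5 c2@10, authorship 4..131...22.
After op 6 (delete): buffer="kezhzzza" (len 8), cursors c4@0 c1@2 c3@2 c2@6, authorship ..1...2.
After op 7 (insert('u')): buffer="ukeuuzhzzuza" (len 12), cursors c4@1 c1@5 c3@5 c2@10, authorship 4..131...22.
After op 8 (move_right): buffer="ukeuuzhzzuza" (len 12), cursors c4@2 c1@6 c3@6 c2@11, authorship 4..131...22.

Answer: 6 11 6 2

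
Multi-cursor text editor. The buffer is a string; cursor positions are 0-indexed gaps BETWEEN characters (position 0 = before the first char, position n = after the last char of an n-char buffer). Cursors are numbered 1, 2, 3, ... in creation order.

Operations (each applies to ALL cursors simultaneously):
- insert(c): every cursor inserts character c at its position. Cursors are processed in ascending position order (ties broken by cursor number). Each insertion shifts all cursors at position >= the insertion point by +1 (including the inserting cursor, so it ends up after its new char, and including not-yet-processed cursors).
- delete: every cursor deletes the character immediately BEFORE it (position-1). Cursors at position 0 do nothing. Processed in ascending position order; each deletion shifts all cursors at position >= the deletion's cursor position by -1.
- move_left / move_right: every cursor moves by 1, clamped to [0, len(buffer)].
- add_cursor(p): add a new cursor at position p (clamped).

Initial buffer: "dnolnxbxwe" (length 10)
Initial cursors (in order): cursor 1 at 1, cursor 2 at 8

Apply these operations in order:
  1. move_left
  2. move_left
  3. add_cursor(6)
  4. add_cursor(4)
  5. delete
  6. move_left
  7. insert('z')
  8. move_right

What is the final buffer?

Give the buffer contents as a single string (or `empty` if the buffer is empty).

Answer: zdnzzzobxwe

Derivation:
After op 1 (move_left): buffer="dnolnxbxwe" (len 10), cursors c1@0 c2@7, authorship ..........
After op 2 (move_left): buffer="dnolnxbxwe" (len 10), cursors c1@0 c2@6, authorship ..........
After op 3 (add_cursor(6)): buffer="dnolnxbxwe" (len 10), cursors c1@0 c2@6 c3@6, authorship ..........
After op 4 (add_cursor(4)): buffer="dnolnxbxwe" (len 10), cursors c1@0 c4@4 c2@6 c3@6, authorship ..........
After op 5 (delete): buffer="dnobxwe" (len 7), cursors c1@0 c2@3 c3@3 c4@3, authorship .......
After op 6 (move_left): buffer="dnobxwe" (len 7), cursors c1@0 c2@2 c3@2 c4@2, authorship .......
After op 7 (insert('z')): buffer="zdnzzzobxwe" (len 11), cursors c1@1 c2@6 c3@6 c4@6, authorship 1..234.....
After op 8 (move_right): buffer="zdnzzzobxwe" (len 11), cursors c1@2 c2@7 c3@7 c4@7, authorship 1..234.....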